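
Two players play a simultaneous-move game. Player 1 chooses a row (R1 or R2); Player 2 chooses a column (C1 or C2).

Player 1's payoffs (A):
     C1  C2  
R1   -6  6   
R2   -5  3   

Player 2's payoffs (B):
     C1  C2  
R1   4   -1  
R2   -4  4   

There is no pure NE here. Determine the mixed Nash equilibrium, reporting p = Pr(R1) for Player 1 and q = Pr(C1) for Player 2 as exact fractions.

p = 8/13, q = 3/4

Each player's mixing probability is pinned down by making the *other* player indifferent.
Player 2 indifferent between C1 and C2: p·4 + (1−p)·(-4) = p·(-1) + (1−p)·4 ⟹ (-4) + 8p = 4 + (-5)p ⟹ p = 8/13.
Player 1 indifferent between R1 and R2: q·(-6) + (1−q)·6 = q·(-5) + (1−q)·3 ⟹ 6 + (-12)q = 3 + (-8)q ⟹ q = 3/4.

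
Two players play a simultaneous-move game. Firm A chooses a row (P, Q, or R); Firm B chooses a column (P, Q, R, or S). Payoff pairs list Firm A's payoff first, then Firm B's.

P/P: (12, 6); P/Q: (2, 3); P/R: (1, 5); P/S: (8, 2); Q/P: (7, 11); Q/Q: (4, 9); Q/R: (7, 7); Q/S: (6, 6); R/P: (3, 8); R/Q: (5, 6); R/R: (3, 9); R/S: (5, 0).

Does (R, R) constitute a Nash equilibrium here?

Holding Firm B at R: Firm A gets 3 from R but could get 7 by switching to Q. Firm A has a profitable deviation.

No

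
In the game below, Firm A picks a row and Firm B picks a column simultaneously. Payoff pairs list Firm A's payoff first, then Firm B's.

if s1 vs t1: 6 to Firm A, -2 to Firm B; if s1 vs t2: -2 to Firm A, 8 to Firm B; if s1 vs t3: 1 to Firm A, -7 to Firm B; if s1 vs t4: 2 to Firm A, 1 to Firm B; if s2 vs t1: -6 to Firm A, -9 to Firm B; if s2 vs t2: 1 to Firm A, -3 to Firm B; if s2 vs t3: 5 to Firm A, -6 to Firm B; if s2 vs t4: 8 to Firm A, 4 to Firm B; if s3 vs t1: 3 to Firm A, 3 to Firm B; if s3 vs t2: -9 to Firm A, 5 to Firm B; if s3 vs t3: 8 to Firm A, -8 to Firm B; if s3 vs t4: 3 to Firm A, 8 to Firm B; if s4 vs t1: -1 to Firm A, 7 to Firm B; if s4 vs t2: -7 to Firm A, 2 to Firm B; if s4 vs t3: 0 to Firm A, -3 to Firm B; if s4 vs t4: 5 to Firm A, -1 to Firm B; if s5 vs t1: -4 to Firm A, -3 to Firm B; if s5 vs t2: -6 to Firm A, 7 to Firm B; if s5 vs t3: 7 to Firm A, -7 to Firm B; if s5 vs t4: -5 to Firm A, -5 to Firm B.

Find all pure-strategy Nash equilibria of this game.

(s2, t4)

Find each player's best response to every opponent strategy; NE are the intersections.
Firm A's best responses — vs t1: s1 (payoff 6); vs t2: s2 (payoff 1); vs t3: s3 (payoff 8); vs t4: s2 (payoff 8).
Firm B's best responses — vs s1: t2 (payoff 8); vs s2: t4 (payoff 4); vs s3: t4 (payoff 8); vs s4: t1 (payoff 7); vs s5: t2 (payoff 7).
The only mutual best response is (s2, t4); neither player gains by switching there.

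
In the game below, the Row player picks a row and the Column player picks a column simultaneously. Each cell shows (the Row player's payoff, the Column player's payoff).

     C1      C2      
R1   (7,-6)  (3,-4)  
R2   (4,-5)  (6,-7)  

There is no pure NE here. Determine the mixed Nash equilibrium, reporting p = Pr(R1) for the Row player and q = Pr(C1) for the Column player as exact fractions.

Each player's mixing probability is pinned down by making the *other* player indifferent.
The Column player indifferent between C1 and C2: p·(-6) + (1−p)·(-5) = p·(-4) + (1−p)·(-7) ⟹ (-5) + (-1)p = (-7) + 3p ⟹ p = 1/2.
The Row player indifferent between R1 and R2: q·7 + (1−q)·3 = q·4 + (1−q)·6 ⟹ 3 + 4q = 6 + (-2)q ⟹ q = 1/2.

p = 1/2, q = 1/2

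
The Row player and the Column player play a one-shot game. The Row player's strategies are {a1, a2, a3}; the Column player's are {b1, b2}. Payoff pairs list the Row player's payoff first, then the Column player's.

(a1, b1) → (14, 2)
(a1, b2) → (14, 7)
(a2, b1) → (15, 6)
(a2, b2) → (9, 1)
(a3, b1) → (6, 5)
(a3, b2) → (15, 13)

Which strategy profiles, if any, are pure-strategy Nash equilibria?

Check mutual best responses: a cell is a NE iff neither player can gain by unilaterally deviating.
The Row player's best responses — vs b1: a2 (payoff 15); vs b2: a3 (payoff 15).
The Column player's best responses — vs a1: b2 (payoff 7); vs a2: b1 (payoff 6); vs a3: b2 (payoff 13).
Mutual best responses occur at (a2, b1) and (a3, b2); at each, neither player gains by switching.

(a2, b1) and (a3, b2)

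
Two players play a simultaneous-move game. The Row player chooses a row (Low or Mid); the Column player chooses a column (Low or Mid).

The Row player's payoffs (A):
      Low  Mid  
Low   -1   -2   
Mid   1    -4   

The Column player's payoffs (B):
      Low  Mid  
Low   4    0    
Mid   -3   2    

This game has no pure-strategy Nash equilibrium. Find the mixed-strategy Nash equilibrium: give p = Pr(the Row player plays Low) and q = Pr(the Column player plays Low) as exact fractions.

p = 5/9, q = 1/2

Each player's mixing probability is pinned down by making the *other* player indifferent.
The Column player indifferent between Low and Mid: p·4 + (1−p)·(-3) = p·0 + (1−p)·2 ⟹ (-3) + 7p = 2 + (-2)p ⟹ p = 5/9.
The Row player indifferent between Low and Mid: q·(-1) + (1−q)·(-2) = q·1 + (1−q)·(-4) ⟹ (-2) + 1q = (-4) + 5q ⟹ q = 1/2.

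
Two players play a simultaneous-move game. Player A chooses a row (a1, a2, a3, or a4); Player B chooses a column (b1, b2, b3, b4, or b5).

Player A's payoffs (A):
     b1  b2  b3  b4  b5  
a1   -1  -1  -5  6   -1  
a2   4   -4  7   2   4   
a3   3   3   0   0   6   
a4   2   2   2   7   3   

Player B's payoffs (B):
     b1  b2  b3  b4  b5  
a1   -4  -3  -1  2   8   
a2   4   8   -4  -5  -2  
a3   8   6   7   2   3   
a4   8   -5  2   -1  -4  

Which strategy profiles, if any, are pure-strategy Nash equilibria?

A profile is a Nash equilibrium when each player is best-responding to the other.
Player A's best responses — vs b1: a2 (payoff 4); vs b2: a3 (payoff 3); vs b3: a2 (payoff 7); vs b4: a4 (payoff 7); vs b5: a3 (payoff 6).
Player B's best responses — vs a1: b5 (payoff 8); vs a2: b2 (payoff 8); vs a3: b1 (payoff 8); vs a4: b1 (payoff 8).
No cell has both players best-responding. For instance, Player A's best reply to b4 is a4, but against a4 Player B prefers b1 over b4.

None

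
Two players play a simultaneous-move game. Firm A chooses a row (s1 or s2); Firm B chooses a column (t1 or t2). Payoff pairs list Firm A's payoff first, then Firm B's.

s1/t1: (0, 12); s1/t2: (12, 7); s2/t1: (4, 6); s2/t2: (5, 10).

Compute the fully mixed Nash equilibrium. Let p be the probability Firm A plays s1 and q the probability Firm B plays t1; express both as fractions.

Each player's mixing probability is pinned down by making the *other* player indifferent.
Firm B indifferent between t1 and t2: p·12 + (1−p)·6 = p·7 + (1−p)·10 ⟹ 6 + 6p = 10 + (-3)p ⟹ p = 4/9.
Firm A indifferent between s1 and s2: q·0 + (1−q)·12 = q·4 + (1−q)·5 ⟹ 12 + (-12)q = 5 + (-1)q ⟹ q = 7/11.

p = 4/9, q = 7/11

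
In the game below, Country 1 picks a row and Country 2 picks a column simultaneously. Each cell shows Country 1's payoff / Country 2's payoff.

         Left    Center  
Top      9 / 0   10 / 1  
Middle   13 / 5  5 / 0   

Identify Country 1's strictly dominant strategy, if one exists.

No strictly dominant strategy

Check whether one of Country 1's strategies beats all alternatives regardless of what the opponent does.
Top is not dominant: against Left, Middle gives 13 > 9.
Middle is not dominant: against Center, Top gives 10 > 5.
No single strategy is best against every opponent action.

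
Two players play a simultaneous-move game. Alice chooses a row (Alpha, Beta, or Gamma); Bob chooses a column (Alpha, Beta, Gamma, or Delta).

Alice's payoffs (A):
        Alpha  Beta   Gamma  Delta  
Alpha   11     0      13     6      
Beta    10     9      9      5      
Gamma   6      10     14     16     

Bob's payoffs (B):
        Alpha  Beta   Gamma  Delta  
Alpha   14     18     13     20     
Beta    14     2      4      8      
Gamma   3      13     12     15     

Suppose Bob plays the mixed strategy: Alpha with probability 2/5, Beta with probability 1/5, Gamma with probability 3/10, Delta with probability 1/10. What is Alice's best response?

Gamma

Compute Alice's expected payoff from each pure strategy against the given mix.
Alpha: (2/5)·11 + (1/5)·0 + (3/10)·13 + (1/10)·6 = 89/10
Beta: (2/5)·10 + (1/5)·9 + (3/10)·9 + (1/10)·5 = 9
Gamma: (2/5)·6 + (1/5)·10 + (3/10)·14 + (1/10)·16 = 51/5
Highest expected payoff is 51/5, from Gamma.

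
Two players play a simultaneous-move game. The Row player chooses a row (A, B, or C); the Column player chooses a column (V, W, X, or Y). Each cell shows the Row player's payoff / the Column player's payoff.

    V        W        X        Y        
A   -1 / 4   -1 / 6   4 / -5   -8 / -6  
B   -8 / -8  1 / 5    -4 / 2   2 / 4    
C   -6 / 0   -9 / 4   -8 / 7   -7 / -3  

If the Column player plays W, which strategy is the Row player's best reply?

With the Column player fixed at W, the Row player's payoffs are: A → -1, B → 1, C → -9.
The maximum is 1, achieved by B.

B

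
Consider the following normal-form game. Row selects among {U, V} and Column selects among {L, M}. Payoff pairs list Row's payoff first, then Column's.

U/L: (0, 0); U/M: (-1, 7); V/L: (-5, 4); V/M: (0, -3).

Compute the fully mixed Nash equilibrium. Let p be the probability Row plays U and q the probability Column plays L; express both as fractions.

Each player's mixing probability is pinned down by making the *other* player indifferent.
Column indifferent between L and M: p·0 + (1−p)·4 = p·7 + (1−p)·(-3) ⟹ 4 + (-4)p = (-3) + 10p ⟹ p = 1/2.
Row indifferent between U and V: q·0 + (1−q)·(-1) = q·(-5) + (1−q)·0 ⟹ (-1) + 1q = 0 + (-5)q ⟹ q = 1/6.

p = 1/2, q = 1/6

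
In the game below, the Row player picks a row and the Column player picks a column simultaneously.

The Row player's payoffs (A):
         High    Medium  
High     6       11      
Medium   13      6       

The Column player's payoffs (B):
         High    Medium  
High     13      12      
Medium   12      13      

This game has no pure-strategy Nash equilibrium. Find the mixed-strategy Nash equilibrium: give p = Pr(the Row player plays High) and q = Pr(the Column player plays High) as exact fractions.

In a mixed NE each player is indifferent between their pure strategies, so the opponent's mix sets the indifference.
The Column player indifferent between High and Medium: p·13 + (1−p)·12 = p·12 + (1−p)·13 ⟹ 12 + 1p = 13 + (-1)p ⟹ p = 1/2.
The Row player indifferent between High and Medium: q·6 + (1−q)·11 = q·13 + (1−q)·6 ⟹ 11 + (-5)q = 6 + 7q ⟹ q = 5/12.

p = 1/2, q = 5/12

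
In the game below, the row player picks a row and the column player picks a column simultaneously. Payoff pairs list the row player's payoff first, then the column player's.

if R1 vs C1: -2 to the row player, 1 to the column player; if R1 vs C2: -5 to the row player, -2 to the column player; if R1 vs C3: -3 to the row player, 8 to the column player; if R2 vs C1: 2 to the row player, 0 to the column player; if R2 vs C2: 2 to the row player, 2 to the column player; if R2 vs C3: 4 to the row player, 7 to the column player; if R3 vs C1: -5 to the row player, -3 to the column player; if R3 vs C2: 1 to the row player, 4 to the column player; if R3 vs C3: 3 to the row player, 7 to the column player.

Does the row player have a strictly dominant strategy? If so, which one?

Check whether one of the row player's strategies beats all alternatives regardless of what the opponent does.
R2 strictly dominates: vs C1: 2 > each of {-2, -5}; vs C2: 2 > each of {-5, 1}; vs C3: 4 > each of {-3, 3}.

R2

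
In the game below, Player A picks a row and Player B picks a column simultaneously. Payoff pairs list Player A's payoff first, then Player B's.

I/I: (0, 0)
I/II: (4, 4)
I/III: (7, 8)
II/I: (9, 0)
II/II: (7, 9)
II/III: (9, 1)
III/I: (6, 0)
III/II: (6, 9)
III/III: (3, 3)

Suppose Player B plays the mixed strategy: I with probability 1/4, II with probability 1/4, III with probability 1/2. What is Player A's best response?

Player A's best reply maximizes expected payoff against the mix.
I: (1/4)·0 + (1/4)·4 + (1/2)·7 = 9/2
II: (1/4)·9 + (1/4)·7 + (1/2)·9 = 17/2
III: (1/4)·6 + (1/4)·6 + (1/2)·3 = 9/2
Highest expected payoff is 17/2, from II.

II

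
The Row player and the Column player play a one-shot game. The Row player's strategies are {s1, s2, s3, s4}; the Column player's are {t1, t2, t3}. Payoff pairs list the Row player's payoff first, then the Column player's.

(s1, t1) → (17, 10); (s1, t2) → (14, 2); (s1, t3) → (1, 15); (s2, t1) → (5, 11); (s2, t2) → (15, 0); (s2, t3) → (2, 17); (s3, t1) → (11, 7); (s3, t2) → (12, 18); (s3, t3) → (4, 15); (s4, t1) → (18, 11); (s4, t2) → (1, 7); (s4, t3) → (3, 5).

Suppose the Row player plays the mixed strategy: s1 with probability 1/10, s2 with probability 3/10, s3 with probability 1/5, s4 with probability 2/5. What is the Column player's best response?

The Column player's best reply maximizes expected payoff against the mix.
t1: (1/10)·10 + (3/10)·11 + (1/5)·7 + (2/5)·11 = 101/10
t2: (1/10)·2 + (3/10)·0 + (1/5)·18 + (2/5)·7 = 33/5
t3: (1/10)·15 + (3/10)·17 + (1/5)·15 + (2/5)·5 = 58/5
Highest expected payoff is 58/5, from t3.

t3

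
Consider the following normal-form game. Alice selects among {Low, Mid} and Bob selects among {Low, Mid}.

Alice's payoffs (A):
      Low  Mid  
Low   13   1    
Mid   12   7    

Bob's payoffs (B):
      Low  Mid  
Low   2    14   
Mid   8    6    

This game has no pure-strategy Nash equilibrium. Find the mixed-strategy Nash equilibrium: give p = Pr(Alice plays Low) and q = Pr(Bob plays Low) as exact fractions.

p = 1/7, q = 6/7

In a mixed NE each player is indifferent between their pure strategies, so the opponent's mix sets the indifference.
Bob indifferent between Low and Mid: p·2 + (1−p)·8 = p·14 + (1−p)·6 ⟹ 8 + (-6)p = 6 + 8p ⟹ p = 1/7.
Alice indifferent between Low and Mid: q·13 + (1−q)·1 = q·12 + (1−q)·7 ⟹ 1 + 12q = 7 + 5q ⟹ q = 6/7.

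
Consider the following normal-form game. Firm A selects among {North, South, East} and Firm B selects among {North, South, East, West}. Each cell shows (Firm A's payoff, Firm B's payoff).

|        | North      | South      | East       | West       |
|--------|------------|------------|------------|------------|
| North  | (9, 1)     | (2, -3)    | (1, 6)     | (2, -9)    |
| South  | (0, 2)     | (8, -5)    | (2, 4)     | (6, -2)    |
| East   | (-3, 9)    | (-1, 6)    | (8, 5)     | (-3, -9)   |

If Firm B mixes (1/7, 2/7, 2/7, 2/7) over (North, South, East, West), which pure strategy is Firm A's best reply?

Compute Firm A's expected payoff from each pure strategy against the given mix.
North: (1/7)·9 + (2/7)·2 + (2/7)·1 + (2/7)·2 = 19/7
South: (1/7)·0 + (2/7)·8 + (2/7)·2 + (2/7)·6 = 32/7
East: (1/7)·(-3) + (2/7)·(-1) + (2/7)·8 + (2/7)·(-3) = 5/7
Highest expected payoff is 32/7, from South.

South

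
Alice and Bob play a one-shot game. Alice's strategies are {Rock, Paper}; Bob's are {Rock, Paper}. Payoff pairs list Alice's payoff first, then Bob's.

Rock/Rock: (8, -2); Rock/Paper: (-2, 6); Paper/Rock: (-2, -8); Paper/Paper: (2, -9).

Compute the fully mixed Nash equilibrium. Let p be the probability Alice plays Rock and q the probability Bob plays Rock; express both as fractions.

Each player's mixing probability is pinned down by making the *other* player indifferent.
Bob indifferent between Rock and Paper: p·(-2) + (1−p)·(-8) = p·6 + (1−p)·(-9) ⟹ (-8) + 6p = (-9) + 15p ⟹ p = 1/9.
Alice indifferent between Rock and Paper: q·8 + (1−q)·(-2) = q·(-2) + (1−q)·2 ⟹ (-2) + 10q = 2 + (-4)q ⟹ q = 2/7.

p = 1/9, q = 2/7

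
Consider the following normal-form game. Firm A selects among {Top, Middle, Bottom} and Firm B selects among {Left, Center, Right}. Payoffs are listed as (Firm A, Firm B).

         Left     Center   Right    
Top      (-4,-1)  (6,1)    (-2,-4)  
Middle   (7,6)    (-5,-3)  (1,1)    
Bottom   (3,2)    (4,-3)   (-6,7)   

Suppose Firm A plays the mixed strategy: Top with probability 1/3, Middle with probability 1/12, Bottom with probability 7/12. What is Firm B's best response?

Right

Firm B's best reply maximizes expected payoff against the mix.
Left: (1/3)·(-1) + (1/12)·6 + (7/12)·2 = 4/3
Center: (1/3)·1 + (1/12)·(-3) + (7/12)·(-3) = -5/3
Right: (1/3)·(-4) + (1/12)·1 + (7/12)·7 = 17/6
Highest expected payoff is 17/6, from Right.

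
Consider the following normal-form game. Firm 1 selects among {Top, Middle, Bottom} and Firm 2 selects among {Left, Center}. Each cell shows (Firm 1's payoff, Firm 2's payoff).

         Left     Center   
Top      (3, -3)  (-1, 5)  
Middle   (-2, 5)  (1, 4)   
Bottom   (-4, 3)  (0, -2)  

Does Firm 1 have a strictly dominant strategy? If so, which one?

Check whether one of Firm 1's strategies beats all alternatives regardless of what the opponent does.
Top is not dominant: against Center, Middle gives 1 > -1.
Middle is not dominant: against Left, Top gives 3 > -2.
Bottom is not dominant: against Left, Top gives 3 > -4.
No single strategy is best against every opponent action.

No strictly dominant strategy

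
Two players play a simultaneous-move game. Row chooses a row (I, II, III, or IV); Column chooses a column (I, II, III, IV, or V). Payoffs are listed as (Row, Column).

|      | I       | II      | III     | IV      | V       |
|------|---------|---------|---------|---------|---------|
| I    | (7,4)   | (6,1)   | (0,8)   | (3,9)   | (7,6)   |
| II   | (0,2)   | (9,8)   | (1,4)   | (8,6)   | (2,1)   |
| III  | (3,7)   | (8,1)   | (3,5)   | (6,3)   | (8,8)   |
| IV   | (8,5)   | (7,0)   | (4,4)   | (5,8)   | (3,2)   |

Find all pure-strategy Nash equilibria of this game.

Check mutual best responses: a cell is a NE iff neither player can gain by unilaterally deviating.
Row's best responses — vs I: IV (payoff 8); vs II: II (payoff 9); vs III: IV (payoff 4); vs IV: II (payoff 8); vs V: III (payoff 8).
Column's best responses — vs I: IV (payoff 9); vs II: II (payoff 8); vs III: V (payoff 8); vs IV: IV (payoff 8).
Mutual best responses occur at (II, II) and (III, V); at each, neither player gains by switching.

(II, II) and (III, V)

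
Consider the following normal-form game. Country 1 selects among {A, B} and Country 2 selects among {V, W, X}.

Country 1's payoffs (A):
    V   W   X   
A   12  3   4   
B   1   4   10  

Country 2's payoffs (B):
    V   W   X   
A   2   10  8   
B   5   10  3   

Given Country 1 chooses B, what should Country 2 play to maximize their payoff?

W

With Country 1 fixed at B, Country 2's payoffs are: V → 5, W → 10, X → 3.
The maximum is 10, achieved by W.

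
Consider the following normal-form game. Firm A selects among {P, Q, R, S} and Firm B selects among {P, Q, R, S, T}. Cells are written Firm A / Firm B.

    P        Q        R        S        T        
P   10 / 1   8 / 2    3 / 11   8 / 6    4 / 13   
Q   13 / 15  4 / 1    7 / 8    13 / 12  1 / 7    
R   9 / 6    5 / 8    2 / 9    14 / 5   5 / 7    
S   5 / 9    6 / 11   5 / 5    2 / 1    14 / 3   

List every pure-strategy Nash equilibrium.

(Q, P)

A profile is a Nash equilibrium when each player is best-responding to the other.
Firm A's best responses — vs P: Q (payoff 13); vs Q: P (payoff 8); vs R: Q (payoff 7); vs S: R (payoff 14); vs T: S (payoff 14).
Firm B's best responses — vs P: T (payoff 13); vs Q: P (payoff 15); vs R: R (payoff 9); vs S: Q (payoff 11).
The only mutual best response is (Q, P); neither player gains by switching there.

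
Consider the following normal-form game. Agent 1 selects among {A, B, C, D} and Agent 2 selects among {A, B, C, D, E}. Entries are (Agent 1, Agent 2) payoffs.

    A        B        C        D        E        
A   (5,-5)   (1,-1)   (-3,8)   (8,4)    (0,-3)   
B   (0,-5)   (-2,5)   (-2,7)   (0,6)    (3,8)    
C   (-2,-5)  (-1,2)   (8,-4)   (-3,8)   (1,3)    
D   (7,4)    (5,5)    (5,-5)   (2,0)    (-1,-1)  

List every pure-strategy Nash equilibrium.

(B, E) and (D, B)

Find each player's best response to every opponent strategy; NE are the intersections.
Agent 1's best responses — vs A: D (payoff 7); vs B: D (payoff 5); vs C: C (payoff 8); vs D: A (payoff 8); vs E: B (payoff 3).
Agent 2's best responses — vs A: C (payoff 8); vs B: E (payoff 8); vs C: D (payoff 8); vs D: B (payoff 5).
Mutual best responses occur at (B, E) and (D, B); at each, neither player gains by switching.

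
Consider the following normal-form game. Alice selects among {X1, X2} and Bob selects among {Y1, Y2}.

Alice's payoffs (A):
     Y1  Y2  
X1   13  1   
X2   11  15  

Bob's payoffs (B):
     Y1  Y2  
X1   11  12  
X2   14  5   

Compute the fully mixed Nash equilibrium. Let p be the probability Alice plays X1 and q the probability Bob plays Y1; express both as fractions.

In a mixed NE each player is indifferent between their pure strategies, so the opponent's mix sets the indifference.
Bob indifferent between Y1 and Y2: p·11 + (1−p)·14 = p·12 + (1−p)·5 ⟹ 14 + (-3)p = 5 + 7p ⟹ p = 9/10.
Alice indifferent between X1 and X2: q·13 + (1−q)·1 = q·11 + (1−q)·15 ⟹ 1 + 12q = 15 + (-4)q ⟹ q = 7/8.

p = 9/10, q = 7/8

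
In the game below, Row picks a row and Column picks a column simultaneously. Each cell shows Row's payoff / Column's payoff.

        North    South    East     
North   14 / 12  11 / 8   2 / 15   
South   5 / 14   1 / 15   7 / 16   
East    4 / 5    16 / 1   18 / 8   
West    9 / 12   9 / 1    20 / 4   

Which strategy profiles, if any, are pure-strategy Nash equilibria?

A profile is a Nash equilibrium when each player is best-responding to the other.
Row's best responses — vs North: North (payoff 14); vs South: East (payoff 16); vs East: West (payoff 20).
Column's best responses — vs North: East (payoff 15); vs South: East (payoff 16); vs East: East (payoff 8); vs West: North (payoff 12).
No cell has both players best-responding. For instance, Row's best reply to South is East, but against East Column prefers East over South.

None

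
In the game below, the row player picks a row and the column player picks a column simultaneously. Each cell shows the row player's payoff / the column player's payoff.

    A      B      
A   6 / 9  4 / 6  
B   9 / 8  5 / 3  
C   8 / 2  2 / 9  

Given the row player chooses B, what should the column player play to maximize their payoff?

With the row player fixed at B, the column player's payoffs are: A → 8, B → 3.
The maximum is 8, achieved by A.

A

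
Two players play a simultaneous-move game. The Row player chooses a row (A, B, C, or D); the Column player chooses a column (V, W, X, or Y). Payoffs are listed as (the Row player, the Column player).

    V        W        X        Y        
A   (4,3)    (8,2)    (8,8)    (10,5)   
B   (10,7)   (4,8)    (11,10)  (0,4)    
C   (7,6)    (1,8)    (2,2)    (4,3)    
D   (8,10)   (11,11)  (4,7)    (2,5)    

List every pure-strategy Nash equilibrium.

(B, X) and (D, W)

Find each player's best response to every opponent strategy; NE are the intersections.
The Row player's best responses — vs V: B (payoff 10); vs W: D (payoff 11); vs X: B (payoff 11); vs Y: A (payoff 10).
The Column player's best responses — vs A: X (payoff 8); vs B: X (payoff 10); vs C: W (payoff 8); vs D: W (payoff 11).
Mutual best responses occur at (B, X) and (D, W); at each, neither player gains by switching.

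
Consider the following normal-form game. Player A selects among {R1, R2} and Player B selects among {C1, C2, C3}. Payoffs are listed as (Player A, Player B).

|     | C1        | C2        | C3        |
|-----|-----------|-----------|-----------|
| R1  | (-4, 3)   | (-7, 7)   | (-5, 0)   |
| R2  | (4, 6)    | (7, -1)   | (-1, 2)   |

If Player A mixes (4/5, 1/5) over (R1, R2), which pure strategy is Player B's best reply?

C2

Player B's best reply maximizes expected payoff against the mix.
C1: (4/5)·3 + (1/5)·6 = 18/5
C2: (4/5)·7 + (1/5)·(-1) = 27/5
C3: (4/5)·0 + (1/5)·2 = 2/5
Highest expected payoff is 27/5, from C2.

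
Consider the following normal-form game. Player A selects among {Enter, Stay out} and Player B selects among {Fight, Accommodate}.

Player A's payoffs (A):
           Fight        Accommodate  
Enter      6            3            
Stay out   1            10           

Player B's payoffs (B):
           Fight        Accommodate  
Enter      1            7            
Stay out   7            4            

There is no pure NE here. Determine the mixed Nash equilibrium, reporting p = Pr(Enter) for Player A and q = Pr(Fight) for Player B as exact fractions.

p = 1/3, q = 7/12

Each player's mixing probability is pinned down by making the *other* player indifferent.
Player B indifferent between Fight and Accommodate: p·1 + (1−p)·7 = p·7 + (1−p)·4 ⟹ 7 + (-6)p = 4 + 3p ⟹ p = 1/3.
Player A indifferent between Enter and Stay out: q·6 + (1−q)·3 = q·1 + (1−q)·10 ⟹ 3 + 3q = 10 + (-9)q ⟹ q = 7/12.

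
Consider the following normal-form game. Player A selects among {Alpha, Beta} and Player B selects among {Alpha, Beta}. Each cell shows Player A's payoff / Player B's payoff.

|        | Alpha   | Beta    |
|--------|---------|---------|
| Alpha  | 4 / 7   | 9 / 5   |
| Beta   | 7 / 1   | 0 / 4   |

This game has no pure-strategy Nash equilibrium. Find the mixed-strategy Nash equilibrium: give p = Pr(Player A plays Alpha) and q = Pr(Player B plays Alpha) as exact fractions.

p = 3/5, q = 3/4

In a mixed NE each player is indifferent between their pure strategies, so the opponent's mix sets the indifference.
Player B indifferent between Alpha and Beta: p·7 + (1−p)·1 = p·5 + (1−p)·4 ⟹ 1 + 6p = 4 + 1p ⟹ p = 3/5.
Player A indifferent between Alpha and Beta: q·4 + (1−q)·9 = q·7 + (1−q)·0 ⟹ 9 + (-5)q = 0 + 7q ⟹ q = 3/4.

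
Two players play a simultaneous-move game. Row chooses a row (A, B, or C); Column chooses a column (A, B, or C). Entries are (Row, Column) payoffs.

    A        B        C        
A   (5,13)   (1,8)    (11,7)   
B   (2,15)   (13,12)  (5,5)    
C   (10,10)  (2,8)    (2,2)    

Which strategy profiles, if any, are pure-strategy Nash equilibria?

Find each player's best response to every opponent strategy; NE are the intersections.
Row's best responses — vs A: C (payoff 10); vs B: B (payoff 13); vs C: A (payoff 11).
Column's best responses — vs A: A (payoff 13); vs B: A (payoff 15); vs C: A (payoff 10).
The only mutual best response is (C, A); neither player gains by switching there.

(C, A)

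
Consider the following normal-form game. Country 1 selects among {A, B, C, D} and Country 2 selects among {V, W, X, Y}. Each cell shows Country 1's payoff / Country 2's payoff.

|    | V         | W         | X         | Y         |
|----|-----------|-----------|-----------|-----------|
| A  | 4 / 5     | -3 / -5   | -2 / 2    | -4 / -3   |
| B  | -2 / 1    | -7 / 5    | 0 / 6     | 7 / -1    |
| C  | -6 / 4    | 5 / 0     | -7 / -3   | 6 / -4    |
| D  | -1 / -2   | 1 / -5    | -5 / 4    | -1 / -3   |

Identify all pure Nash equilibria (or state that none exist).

Find each player's best response to every opponent strategy; NE are the intersections.
Country 1's best responses — vs V: A (payoff 4); vs W: C (payoff 5); vs X: B (payoff 0); vs Y: B (payoff 7).
Country 2's best responses — vs A: V (payoff 5); vs B: X (payoff 6); vs C: V (payoff 4); vs D: X (payoff 4).
Mutual best responses occur at (A, V) and (B, X); at each, neither player gains by switching.

(A, V) and (B, X)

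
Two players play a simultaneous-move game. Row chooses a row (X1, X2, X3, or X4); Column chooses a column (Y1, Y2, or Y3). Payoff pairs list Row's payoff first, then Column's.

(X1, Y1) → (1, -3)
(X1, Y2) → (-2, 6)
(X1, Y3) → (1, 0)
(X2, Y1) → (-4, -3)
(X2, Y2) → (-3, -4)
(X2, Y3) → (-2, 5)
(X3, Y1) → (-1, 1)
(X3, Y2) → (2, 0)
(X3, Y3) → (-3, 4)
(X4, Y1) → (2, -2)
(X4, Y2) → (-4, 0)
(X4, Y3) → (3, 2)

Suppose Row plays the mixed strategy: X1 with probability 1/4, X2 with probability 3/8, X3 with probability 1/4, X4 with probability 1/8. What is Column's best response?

Y3

Column's best reply maximizes expected payoff against the mix.
Y1: (1/4)·(-3) + (3/8)·(-3) + (1/4)·1 + (1/8)·(-2) = -15/8
Y2: (1/4)·6 + (3/8)·(-4) + (1/4)·0 + (1/8)·0 = 0
Y3: (1/4)·0 + (3/8)·5 + (1/4)·4 + (1/8)·2 = 25/8
Highest expected payoff is 25/8, from Y3.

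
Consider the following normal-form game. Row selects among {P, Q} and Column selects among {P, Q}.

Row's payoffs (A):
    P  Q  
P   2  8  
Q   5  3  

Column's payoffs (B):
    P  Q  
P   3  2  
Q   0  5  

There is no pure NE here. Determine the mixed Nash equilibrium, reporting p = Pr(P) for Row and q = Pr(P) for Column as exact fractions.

p = 5/6, q = 5/8

Each player's mixing probability is pinned down by making the *other* player indifferent.
Column indifferent between P and Q: p·3 + (1−p)·0 = p·2 + (1−p)·5 ⟹ 0 + 3p = 5 + (-3)p ⟹ p = 5/6.
Row indifferent between P and Q: q·2 + (1−q)·8 = q·5 + (1−q)·3 ⟹ 8 + (-6)q = 3 + 2q ⟹ q = 5/8.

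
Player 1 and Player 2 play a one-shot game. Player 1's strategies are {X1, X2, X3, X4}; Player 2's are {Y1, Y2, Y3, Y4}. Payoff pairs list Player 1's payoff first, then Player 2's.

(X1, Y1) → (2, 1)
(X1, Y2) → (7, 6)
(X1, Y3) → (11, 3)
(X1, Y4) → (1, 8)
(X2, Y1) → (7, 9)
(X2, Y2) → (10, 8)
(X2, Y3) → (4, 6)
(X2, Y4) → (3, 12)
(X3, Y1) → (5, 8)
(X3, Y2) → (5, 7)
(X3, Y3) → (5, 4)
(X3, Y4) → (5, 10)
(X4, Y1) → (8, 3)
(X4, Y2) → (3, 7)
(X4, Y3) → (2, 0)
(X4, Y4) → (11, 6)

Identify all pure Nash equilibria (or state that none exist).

There is no pure-strategy Nash equilibrium

Find each player's best response to every opponent strategy; NE are the intersections.
Player 1's best responses — vs Y1: X4 (payoff 8); vs Y2: X2 (payoff 10); vs Y3: X1 (payoff 11); vs Y4: X4 (payoff 11).
Player 2's best responses — vs X1: Y4 (payoff 8); vs X2: Y4 (payoff 12); vs X3: Y4 (payoff 10); vs X4: Y2 (payoff 7).
No cell has both players best-responding. For instance, Player 1's best reply to Y2 is X2, but against X2 Player 2 prefers Y4 over Y2.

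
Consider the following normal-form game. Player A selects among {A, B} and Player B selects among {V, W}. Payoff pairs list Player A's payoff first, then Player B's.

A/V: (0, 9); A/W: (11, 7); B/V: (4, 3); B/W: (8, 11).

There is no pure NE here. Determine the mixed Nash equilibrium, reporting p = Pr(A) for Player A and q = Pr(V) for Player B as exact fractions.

p = 4/5, q = 3/7

Each player's mixing probability is pinned down by making the *other* player indifferent.
Player B indifferent between V and W: p·9 + (1−p)·3 = p·7 + (1−p)·11 ⟹ 3 + 6p = 11 + (-4)p ⟹ p = 4/5.
Player A indifferent between A and B: q·0 + (1−q)·11 = q·4 + (1−q)·8 ⟹ 11 + (-11)q = 8 + (-4)q ⟹ q = 3/7.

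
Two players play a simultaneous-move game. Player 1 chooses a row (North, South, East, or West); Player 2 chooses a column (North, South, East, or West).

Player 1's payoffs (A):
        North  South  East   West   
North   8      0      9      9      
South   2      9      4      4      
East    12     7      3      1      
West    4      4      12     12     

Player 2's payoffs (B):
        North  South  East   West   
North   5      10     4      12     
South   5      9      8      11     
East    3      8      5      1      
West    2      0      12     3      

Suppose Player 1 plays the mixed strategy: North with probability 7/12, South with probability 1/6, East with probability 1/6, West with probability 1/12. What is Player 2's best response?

West

Player 2's best reply maximizes expected payoff against the mix.
North: (7/12)·5 + (1/6)·5 + (1/6)·3 + (1/12)·2 = 53/12
South: (7/12)·10 + (1/6)·9 + (1/6)·8 + (1/12)·0 = 26/3
East: (7/12)·4 + (1/6)·8 + (1/6)·5 + (1/12)·12 = 11/2
West: (7/12)·12 + (1/6)·11 + (1/6)·1 + (1/12)·3 = 37/4
Highest expected payoff is 37/4, from West.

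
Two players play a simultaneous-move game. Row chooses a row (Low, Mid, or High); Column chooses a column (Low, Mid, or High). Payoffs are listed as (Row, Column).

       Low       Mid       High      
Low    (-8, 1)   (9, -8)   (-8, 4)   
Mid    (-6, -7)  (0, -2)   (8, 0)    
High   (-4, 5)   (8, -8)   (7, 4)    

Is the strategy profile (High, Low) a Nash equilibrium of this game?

Yes

Holding Column at Low: Row gets -4 from High, versus -8 from Low, -6 from Mid. No profitable deviation for Row.
Holding Row at High: Column gets 5 from Low, versus -8 from Mid, 4 from High. No profitable deviation for Column either.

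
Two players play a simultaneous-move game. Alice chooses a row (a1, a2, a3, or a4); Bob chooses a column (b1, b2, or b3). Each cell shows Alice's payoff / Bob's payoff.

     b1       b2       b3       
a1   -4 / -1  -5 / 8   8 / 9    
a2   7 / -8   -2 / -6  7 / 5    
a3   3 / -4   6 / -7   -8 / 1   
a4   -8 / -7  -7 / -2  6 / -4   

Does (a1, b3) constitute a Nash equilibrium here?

Holding Bob at b3: Alice gets 8 from a1, versus 7 from a2, -8 from a3, 6 from a4. No profitable deviation for Alice.
Holding Alice at a1: Bob gets 9 from b3, versus -1 from b1, 8 from b2. No profitable deviation for Bob either.

Yes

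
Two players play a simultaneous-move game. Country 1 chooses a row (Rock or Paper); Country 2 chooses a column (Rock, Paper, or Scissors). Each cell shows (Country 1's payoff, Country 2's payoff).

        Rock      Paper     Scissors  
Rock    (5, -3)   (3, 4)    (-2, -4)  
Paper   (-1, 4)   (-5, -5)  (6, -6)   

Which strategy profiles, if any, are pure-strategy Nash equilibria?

(Rock, Paper)

A profile is a Nash equilibrium when each player is best-responding to the other.
Country 1's best responses — vs Rock: Rock (payoff 5); vs Paper: Rock (payoff 3); vs Scissors: Paper (payoff 6).
Country 2's best responses — vs Rock: Paper (payoff 4); vs Paper: Rock (payoff 4).
The only mutual best response is (Rock, Paper); neither player gains by switching there.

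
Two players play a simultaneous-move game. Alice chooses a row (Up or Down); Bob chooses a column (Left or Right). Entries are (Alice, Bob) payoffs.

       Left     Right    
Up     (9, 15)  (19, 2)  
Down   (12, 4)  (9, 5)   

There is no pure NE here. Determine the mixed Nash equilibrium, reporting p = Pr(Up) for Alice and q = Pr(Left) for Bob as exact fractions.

p = 1/14, q = 10/13

Each player's mixing probability is pinned down by making the *other* player indifferent.
Bob indifferent between Left and Right: p·15 + (1−p)·4 = p·2 + (1−p)·5 ⟹ 4 + 11p = 5 + (-3)p ⟹ p = 1/14.
Alice indifferent between Up and Down: q·9 + (1−q)·19 = q·12 + (1−q)·9 ⟹ 19 + (-10)q = 9 + 3q ⟹ q = 10/13.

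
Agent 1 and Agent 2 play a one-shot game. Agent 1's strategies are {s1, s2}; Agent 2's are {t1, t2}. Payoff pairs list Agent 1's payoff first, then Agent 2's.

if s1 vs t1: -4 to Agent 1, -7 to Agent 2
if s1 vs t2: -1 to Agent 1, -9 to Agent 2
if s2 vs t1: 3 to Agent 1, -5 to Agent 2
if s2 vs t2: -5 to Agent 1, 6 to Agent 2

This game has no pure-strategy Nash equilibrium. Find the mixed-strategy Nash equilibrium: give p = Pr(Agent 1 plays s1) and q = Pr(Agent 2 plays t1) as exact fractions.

p = 11/13, q = 4/11

In a mixed NE each player is indifferent between their pure strategies, so the opponent's mix sets the indifference.
Agent 2 indifferent between t1 and t2: p·(-7) + (1−p)·(-5) = p·(-9) + (1−p)·6 ⟹ (-5) + (-2)p = 6 + (-15)p ⟹ p = 11/13.
Agent 1 indifferent between s1 and s2: q·(-4) + (1−q)·(-1) = q·3 + (1−q)·(-5) ⟹ (-1) + (-3)q = (-5) + 8q ⟹ q = 4/11.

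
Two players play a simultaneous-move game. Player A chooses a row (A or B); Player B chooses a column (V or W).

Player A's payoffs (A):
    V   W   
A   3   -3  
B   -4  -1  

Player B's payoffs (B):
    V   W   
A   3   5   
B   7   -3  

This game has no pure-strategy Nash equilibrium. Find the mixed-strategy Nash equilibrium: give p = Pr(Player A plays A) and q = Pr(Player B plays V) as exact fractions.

p = 5/6, q = 2/9

Each player's mixing probability is pinned down by making the *other* player indifferent.
Player B indifferent between V and W: p·3 + (1−p)·7 = p·5 + (1−p)·(-3) ⟹ 7 + (-4)p = (-3) + 8p ⟹ p = 5/6.
Player A indifferent between A and B: q·3 + (1−q)·(-3) = q·(-4) + (1−q)·(-1) ⟹ (-3) + 6q = (-1) + (-3)q ⟹ q = 2/9.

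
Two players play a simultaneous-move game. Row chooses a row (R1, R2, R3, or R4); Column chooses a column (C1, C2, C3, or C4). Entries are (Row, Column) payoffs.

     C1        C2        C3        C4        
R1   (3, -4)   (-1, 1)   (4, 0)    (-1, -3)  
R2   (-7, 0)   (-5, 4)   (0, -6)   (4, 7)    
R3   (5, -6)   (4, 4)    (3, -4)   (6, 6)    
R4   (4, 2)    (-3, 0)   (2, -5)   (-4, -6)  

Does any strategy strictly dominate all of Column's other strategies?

None

Check whether one of Column's strategies beats all alternatives regardless of what the opponent does.
C1 is not dominant: against R1, C2 gives 1 > -4.
C2 is not dominant: against R2, C4 gives 7 > 4.
C3 is not dominant: against R1, C2 gives 1 > 0.
C4 is not dominant: against R1, C2 gives 1 > -3.
No single strategy is best against every opponent action.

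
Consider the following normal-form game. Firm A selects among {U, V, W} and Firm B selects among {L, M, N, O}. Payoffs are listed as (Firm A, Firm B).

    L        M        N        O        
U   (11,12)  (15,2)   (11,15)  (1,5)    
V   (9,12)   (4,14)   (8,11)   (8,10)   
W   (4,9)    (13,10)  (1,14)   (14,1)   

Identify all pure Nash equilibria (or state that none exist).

(U, N)

Find each player's best response to every opponent strategy; NE are the intersections.
Firm A's best responses — vs L: U (payoff 11); vs M: U (payoff 15); vs N: U (payoff 11); vs O: W (payoff 14).
Firm B's best responses — vs U: N (payoff 15); vs V: M (payoff 14); vs W: N (payoff 14).
The only mutual best response is (U, N); neither player gains by switching there.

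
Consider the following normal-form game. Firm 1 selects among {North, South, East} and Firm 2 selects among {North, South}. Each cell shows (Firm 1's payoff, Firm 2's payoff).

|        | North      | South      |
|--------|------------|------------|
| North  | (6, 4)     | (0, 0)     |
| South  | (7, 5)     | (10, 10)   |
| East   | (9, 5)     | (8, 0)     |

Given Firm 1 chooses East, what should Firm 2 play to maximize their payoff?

With Firm 1 fixed at East, Firm 2's payoffs are: North → 5, South → 0.
The maximum is 5, achieved by North.

North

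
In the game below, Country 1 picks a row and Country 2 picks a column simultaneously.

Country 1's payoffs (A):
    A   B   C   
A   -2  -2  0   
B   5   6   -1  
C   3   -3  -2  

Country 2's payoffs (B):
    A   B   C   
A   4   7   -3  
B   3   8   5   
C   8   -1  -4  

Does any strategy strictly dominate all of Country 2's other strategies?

None

A strategy is strictly dominant if it gives Country 2 a strictly higher payoff than every other strategy, against every choice by the opponent.
A is not dominant: against A, B gives 7 > 4.
B is not dominant: against C, A gives 8 > -1.
C is not dominant: against A, A gives 4 > -3.
No single strategy is best against every opponent action.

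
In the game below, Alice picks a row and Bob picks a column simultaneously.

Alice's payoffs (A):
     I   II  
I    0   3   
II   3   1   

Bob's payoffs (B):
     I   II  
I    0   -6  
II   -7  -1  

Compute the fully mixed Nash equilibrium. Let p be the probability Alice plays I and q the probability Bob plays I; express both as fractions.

Each player's mixing probability is pinned down by making the *other* player indifferent.
Bob indifferent between I and II: p·0 + (1−p)·(-7) = p·(-6) + (1−p)·(-1) ⟹ (-7) + 7p = (-1) + (-5)p ⟹ p = 1/2.
Alice indifferent between I and II: q·0 + (1−q)·3 = q·3 + (1−q)·1 ⟹ 3 + (-3)q = 1 + 2q ⟹ q = 2/5.

p = 1/2, q = 2/5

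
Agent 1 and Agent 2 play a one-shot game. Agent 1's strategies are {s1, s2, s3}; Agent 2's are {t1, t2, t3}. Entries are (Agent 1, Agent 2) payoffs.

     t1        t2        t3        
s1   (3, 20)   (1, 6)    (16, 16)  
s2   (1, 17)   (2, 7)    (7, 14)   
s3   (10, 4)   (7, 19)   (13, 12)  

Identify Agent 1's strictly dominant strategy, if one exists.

Check whether one of Agent 1's strategies beats all alternatives regardless of what the opponent does.
s1 is not dominant: against t1, s3 gives 10 > 3.
s2 is not dominant: against t1, s1 gives 3 > 1.
s3 is not dominant: against t3, s1 gives 16 > 13.
No single strategy is best against every opponent action.

None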